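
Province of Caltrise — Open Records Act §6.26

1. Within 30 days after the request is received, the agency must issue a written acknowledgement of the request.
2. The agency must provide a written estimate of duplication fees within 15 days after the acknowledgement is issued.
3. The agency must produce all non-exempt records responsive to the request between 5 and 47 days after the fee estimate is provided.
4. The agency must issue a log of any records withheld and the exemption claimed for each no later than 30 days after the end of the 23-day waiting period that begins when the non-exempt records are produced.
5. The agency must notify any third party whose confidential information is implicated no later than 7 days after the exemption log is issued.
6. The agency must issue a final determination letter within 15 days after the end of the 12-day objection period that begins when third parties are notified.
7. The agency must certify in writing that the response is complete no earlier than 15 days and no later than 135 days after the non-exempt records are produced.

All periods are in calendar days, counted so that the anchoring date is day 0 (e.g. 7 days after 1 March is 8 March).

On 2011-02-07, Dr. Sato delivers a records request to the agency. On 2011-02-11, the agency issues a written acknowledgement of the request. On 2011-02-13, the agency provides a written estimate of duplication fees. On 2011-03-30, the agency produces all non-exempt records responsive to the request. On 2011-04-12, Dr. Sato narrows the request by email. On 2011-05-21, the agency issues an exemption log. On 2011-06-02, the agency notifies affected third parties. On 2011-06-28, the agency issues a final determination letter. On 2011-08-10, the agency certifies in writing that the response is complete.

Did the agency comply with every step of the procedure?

Step 1 — counting 30 days from 2011-02-07 (when the request is received) gives a deadline of 2011-03-09; completed 2011-02-11, before the deadline.
Step 2 — counting 15 days from 2011-02-11 (when the acknowledgement is issued) gives a deadline of 2011-02-26; completed 2011-02-13, before the deadline.
Step 3 — 5 and 47 days from 2011-02-13 (when the fee estimate is provided) are 2011-02-18 and 2011-04-01 respectively; done 2011-03-30 — within the window.
Step 4 — counting 30 days from 2011-04-22 (end of the 23-day waiting period, which began when the non-exempt records are produced on 2011-03-30) gives a deadline of 2011-05-22; done 2011-05-21 — timely.
Step 5 — counting 7 days from 2011-05-21 (when the exemption log is issued) gives a deadline of 2011-05-28; not done until 2011-06-02, 5 days after the deadline.
The analysis stops there.

No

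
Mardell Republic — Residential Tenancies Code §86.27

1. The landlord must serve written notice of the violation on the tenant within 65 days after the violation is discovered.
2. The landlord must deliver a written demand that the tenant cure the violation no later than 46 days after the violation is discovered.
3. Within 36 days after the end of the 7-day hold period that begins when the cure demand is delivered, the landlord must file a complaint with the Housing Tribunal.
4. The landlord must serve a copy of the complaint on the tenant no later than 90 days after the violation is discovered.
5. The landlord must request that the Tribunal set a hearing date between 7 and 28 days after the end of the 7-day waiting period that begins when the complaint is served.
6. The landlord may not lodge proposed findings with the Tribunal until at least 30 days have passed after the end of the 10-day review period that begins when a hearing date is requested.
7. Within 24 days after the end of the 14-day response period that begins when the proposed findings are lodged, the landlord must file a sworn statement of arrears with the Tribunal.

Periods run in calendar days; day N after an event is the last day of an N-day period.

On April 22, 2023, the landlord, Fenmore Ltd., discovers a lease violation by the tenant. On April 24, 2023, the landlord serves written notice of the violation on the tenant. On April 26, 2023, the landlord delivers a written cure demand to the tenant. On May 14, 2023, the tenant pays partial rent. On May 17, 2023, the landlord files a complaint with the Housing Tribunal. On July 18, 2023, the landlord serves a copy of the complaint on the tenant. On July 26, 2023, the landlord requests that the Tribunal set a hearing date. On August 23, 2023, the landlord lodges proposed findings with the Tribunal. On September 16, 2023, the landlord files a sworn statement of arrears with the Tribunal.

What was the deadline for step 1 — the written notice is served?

Step 1 runs from April 22, 2023, when the violation is discovered. 65 days after April 22, 2023 is June 26, 2023.

June 26, 2023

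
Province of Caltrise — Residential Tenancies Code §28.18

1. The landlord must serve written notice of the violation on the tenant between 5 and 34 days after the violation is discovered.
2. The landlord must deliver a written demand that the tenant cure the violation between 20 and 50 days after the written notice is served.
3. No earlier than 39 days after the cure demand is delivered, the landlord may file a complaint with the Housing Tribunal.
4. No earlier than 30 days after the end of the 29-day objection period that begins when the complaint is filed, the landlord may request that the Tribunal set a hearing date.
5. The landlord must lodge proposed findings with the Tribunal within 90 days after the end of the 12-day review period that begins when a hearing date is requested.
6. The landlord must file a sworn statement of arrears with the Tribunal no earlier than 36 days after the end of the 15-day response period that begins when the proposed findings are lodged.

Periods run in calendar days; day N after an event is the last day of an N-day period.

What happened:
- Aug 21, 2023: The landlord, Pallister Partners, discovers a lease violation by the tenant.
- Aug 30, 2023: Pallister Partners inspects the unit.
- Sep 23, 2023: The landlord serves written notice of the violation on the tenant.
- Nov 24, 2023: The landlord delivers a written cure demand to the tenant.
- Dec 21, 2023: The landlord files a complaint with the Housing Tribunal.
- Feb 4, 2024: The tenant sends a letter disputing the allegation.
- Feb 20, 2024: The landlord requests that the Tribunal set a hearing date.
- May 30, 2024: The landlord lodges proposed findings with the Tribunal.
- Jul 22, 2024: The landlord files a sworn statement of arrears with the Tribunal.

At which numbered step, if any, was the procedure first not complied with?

Step 2

Step 1 — 5 and 34 days from Aug 21, 2023 (when the violation is discovered) are Aug 26, 2023 and Sep 24, 2023 respectively; done Sep 23, 2023, which is between those dates.
Step 2 — 20 and 50 days from Sep 23, 2023 (when the written notice is served) are Oct 13, 2023 and Nov 12, 2023 respectively; Nov 24, 2023 is 12 days past the end of the window.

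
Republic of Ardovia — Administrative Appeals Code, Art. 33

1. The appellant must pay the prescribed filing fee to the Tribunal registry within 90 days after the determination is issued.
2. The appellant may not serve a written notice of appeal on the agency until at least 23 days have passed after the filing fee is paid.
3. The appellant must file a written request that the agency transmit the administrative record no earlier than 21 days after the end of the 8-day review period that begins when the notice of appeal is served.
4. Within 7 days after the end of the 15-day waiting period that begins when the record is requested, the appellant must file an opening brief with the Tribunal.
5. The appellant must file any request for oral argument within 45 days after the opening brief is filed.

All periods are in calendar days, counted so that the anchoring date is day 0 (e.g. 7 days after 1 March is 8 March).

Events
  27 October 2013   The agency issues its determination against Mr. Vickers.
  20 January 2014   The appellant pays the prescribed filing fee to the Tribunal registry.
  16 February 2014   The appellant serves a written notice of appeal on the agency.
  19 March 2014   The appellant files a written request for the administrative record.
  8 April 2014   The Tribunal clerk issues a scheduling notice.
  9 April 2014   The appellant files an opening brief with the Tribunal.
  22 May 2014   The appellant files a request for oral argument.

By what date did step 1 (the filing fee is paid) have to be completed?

Step 1 runs from 27 October 2013, when the determination is issued. 90 days after 27 October 2013 is 25 January 2014.

25 January 2014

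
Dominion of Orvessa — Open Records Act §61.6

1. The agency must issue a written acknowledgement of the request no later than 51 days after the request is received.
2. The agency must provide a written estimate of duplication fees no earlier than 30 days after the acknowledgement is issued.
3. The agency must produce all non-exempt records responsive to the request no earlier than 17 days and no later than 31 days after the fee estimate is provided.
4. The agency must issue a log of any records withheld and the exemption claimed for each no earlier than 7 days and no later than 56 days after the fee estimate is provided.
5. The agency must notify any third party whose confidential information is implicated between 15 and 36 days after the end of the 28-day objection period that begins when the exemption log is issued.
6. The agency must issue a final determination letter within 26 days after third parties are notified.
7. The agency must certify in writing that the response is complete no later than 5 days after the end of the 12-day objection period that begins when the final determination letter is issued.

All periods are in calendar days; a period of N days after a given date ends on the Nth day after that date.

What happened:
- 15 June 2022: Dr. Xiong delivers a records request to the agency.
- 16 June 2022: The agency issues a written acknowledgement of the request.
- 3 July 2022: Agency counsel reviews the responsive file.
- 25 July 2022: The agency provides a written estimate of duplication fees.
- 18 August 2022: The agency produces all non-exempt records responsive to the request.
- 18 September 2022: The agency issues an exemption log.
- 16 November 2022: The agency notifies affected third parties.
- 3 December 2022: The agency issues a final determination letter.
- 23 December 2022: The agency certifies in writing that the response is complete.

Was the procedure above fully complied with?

Step 1 — counting 51 days from 15 June 2022 (when the request is received) gives a deadline of 5 August 2022; 16 June 2022 is within that limit.
Step 2 — must wait 30 days from 16 June 2022 (when the acknowledgement is issued), so not before 16 July 2022; done 25 July 2022, after the minimum wait.
Step 3 — 17 and 31 days from 25 July 2022 (when the fee estimate is provided) are 11 August 2022 and 25 August 2022 respectively; done 18 August 2022 — within the window.
Step 4 — 7 and 56 days from 25 July 2022 (when the fee estimate is provided) are 1 August 2022 and 19 September 2022 respectively; 18 September 2022 falls inside that range.
Step 5 — 15 and 36 days from 16 October 2022 (end of the 28-day objection period, which began when the exemption log is issued on 18 September 2022) are 31 October 2022 and 21 November 2022 respectively; done 16 November 2022 — within the window.
Step 6 — counting 26 days from 16 November 2022 (when third parties are notified) gives a deadline of 12 December 2022; 3 December 2022 is within that limit.
Step 7 — counting 5 days from 15 December 2022 (end of the 12-day objection period, which began when the final determination letter is issued on 3 December 2022) gives a deadline of 20 December 2022; done 23 December 2022 — 3 days late.

No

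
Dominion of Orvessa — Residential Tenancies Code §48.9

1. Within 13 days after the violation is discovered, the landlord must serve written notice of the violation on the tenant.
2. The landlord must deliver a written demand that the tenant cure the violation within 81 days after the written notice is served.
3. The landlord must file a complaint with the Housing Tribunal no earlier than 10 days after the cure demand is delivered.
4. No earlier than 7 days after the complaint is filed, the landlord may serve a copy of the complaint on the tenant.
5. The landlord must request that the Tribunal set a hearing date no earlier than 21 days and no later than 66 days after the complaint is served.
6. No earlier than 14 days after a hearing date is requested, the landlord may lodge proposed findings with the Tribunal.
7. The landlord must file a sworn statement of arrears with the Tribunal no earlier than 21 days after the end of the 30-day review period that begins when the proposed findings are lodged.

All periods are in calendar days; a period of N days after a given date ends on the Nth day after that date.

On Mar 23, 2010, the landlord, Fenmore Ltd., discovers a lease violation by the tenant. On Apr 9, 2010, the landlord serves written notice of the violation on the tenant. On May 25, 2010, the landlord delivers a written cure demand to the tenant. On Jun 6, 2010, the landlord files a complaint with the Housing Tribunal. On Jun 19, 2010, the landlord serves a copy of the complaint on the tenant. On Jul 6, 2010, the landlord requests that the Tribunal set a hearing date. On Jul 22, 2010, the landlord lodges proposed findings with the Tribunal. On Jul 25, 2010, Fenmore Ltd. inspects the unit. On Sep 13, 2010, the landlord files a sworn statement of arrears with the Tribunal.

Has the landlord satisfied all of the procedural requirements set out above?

Step 1: 13 days after Mar 23, 2010 (when the violation is discovered) is Apr 5, 2010; Apr 9, 2010 misses that deadline by 4 days.
Later steps need not be reached.

No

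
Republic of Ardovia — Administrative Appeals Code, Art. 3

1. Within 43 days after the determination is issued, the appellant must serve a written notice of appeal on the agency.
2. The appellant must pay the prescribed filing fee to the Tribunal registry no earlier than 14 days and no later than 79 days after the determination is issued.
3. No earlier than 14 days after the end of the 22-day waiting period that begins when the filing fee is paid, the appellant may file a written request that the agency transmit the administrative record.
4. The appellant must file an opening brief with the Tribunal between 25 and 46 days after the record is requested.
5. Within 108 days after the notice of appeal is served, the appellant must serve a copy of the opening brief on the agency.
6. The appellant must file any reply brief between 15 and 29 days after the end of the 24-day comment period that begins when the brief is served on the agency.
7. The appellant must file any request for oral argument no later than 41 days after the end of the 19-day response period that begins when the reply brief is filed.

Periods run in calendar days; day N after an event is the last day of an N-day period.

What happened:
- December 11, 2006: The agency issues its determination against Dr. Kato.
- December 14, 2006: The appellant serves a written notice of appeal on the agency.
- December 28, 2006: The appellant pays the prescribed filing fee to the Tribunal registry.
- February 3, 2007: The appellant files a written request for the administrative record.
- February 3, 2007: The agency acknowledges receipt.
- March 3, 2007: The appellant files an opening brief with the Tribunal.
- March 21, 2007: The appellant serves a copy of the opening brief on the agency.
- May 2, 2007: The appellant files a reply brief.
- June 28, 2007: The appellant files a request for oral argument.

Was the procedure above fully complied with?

Yes

Step 1 — counting 43 days from December 11, 2006 (when the determination is issued) gives a deadline of January 23, 2007; December 14, 2006 is within that limit.
Step 2 — 14 and 79 days from December 11, 2006 (when the determination is issued) are December 25, 2006 and February 28, 2007 respectively; done December 28, 2006 — within the window.
Step 3 — must wait 14 days from January 19, 2007 (end of the 22-day waiting period, which began when the filing fee is paid on December 28, 2006), so not before February 2, 2007; February 3, 2007 is on or after that date.
Step 4 — 25 and 46 days from February 3, 2007 (when the record is requested) are February 28, 2007 and March 21, 2007 respectively; done March 3, 2007 — within the window.
Step 5 — counting 108 days from December 14, 2006 (when the notice of appeal is served) gives a deadline of April 1, 2007; done March 21, 2007 — timely.
Step 6 — 15 and 29 days from April 14, 2007 (end of the 24-day comment period, which began when the brief is served on the agency on March 21, 2007) are April 29, 2007 and May 13, 2007 respectively; May 2, 2007 falls inside that range.
Step 7 — counting 41 days from May 21, 2007 (end of the 19-day response period, which began when the reply brief is filed on May 2, 2007) gives a deadline of July 1, 2007; completed June 28, 2007, before the deadline.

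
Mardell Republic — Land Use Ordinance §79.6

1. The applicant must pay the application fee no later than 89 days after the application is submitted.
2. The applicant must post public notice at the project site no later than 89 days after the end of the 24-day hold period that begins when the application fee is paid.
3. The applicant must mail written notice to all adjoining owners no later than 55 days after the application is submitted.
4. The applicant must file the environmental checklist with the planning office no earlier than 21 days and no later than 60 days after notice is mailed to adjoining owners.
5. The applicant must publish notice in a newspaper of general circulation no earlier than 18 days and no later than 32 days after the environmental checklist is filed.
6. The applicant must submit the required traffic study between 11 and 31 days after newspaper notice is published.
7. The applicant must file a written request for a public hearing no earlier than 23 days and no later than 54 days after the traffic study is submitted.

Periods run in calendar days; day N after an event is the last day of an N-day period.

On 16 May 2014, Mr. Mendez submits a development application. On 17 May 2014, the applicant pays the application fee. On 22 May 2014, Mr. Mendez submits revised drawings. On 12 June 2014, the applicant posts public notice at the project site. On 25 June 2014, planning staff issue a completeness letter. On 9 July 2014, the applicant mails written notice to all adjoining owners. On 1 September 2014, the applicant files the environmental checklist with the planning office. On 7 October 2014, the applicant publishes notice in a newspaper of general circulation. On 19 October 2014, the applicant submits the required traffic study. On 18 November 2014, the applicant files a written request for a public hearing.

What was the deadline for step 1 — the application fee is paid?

Step 1 runs from 16 May 2014, when the application is submitted. 89 days after 16 May 2014 is 13 August 2014.

13 August 2014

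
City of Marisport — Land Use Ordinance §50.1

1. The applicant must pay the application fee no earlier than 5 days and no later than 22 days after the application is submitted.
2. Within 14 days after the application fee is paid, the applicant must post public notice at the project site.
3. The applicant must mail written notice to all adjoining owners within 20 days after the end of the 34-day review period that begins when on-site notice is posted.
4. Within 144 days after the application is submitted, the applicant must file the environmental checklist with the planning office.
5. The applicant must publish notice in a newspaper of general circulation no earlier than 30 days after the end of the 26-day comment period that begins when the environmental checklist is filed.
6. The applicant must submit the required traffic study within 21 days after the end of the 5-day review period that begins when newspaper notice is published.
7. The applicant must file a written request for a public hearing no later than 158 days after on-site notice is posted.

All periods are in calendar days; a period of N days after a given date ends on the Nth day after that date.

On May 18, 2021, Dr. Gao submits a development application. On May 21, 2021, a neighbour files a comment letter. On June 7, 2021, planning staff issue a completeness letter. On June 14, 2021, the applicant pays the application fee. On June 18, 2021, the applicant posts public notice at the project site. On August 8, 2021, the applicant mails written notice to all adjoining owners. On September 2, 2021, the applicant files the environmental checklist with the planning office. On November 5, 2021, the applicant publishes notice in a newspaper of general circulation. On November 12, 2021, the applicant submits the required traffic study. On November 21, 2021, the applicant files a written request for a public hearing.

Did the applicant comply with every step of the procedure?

No

Step 1: the window is 5–22 days after May 18, 2021 (when the application is submitted), so May 23, 2021 through June 9, 2021; June 14, 2021 is 5 days past the end of the window.
That is the first point of non-compliance.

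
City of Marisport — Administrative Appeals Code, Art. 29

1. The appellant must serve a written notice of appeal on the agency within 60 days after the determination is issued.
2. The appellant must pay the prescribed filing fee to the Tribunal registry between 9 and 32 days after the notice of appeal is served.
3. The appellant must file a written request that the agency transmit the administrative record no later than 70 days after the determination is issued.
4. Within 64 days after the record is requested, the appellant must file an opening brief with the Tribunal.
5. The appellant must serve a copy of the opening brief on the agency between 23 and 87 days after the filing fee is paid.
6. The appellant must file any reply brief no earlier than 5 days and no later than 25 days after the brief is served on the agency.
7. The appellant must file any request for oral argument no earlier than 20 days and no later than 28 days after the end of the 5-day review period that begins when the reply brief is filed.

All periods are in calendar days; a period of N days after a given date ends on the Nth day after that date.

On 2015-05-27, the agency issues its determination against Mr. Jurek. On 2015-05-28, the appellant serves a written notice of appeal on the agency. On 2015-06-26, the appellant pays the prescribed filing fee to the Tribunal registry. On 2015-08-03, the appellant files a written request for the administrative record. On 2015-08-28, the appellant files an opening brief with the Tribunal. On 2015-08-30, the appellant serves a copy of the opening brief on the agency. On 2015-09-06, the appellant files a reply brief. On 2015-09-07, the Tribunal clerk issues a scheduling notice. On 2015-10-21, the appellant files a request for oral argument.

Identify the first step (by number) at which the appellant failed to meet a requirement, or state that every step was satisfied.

Step 7

Step 1 — counting 60 days from 2015-05-27 (when the determination is issued) gives a deadline of 2015-07-26; completed 2015-05-28, before the deadline.
Step 2 — 9 and 32 days from 2015-05-28 (when the notice of appeal is served) are 2015-06-06 and 2015-06-29 respectively; done 2015-06-26 — within the window.
Step 3 — counting 70 days from 2015-05-27 (when the determination is issued) gives a deadline of 2015-08-05; 2015-08-03 is within that limit.
Step 4 — counting 64 days from 2015-08-03 (when the record is requested) gives a deadline of 2015-10-06; completed 2015-08-28, before the deadline.
Step 5 — 23 and 87 days from 2015-06-26 (when the filing fee is paid) are 2015-07-19 and 2015-09-21 respectively; 2015-08-30 falls inside that range.
Step 6 — 5 and 25 days from 2015-08-30 (when the brief is served on the agency) are 2015-09-04 and 2015-09-24 respectively; done 2015-09-06 — within the window.
Step 7 — 20 and 28 days from 2015-09-11 (end of the 5-day review period, which began when the reply brief is filed on 2015-09-06) are 2015-10-01 and 2015-10-09 respectively; 2015-10-21 is 12 days past the end of the window.
The analysis stops there.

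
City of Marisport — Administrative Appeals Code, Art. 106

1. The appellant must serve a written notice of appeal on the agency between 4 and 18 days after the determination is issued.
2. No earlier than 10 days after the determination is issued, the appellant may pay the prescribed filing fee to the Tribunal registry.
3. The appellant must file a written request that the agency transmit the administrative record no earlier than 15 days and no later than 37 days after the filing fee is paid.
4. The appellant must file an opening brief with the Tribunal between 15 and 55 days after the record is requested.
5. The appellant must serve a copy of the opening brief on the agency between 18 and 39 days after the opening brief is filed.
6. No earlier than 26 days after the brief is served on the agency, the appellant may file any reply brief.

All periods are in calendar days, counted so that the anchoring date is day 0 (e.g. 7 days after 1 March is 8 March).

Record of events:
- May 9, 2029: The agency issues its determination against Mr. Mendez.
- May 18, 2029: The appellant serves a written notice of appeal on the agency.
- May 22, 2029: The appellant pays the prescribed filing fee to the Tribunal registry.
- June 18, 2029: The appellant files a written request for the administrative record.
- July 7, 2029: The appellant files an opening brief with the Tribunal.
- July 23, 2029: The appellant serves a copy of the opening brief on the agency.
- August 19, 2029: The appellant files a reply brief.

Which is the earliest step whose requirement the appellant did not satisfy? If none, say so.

Step 5

(1) the permitted window runs from May 9, 2029 + 4 = May 13, 2029 to May 9, 2029 + 18 = May 27, 2029; done May 18, 2029 — within the window.
(2) permitted from May 9, 2029 + 10 days = May 19, 2029 onward; done May 22, 2029 — permitted.
(3) the permitted window runs from May 22, 2029 + 15 = June 6, 2029 to May 22, 2029 + 37 = June 28, 2029; June 18, 2029 falls inside that range.
(4) the permitted window runs from June 18, 2029 + 15 = July 3, 2029 to June 18, 2029 + 55 = August 12, 2029; done July 7, 2029, which is between those dates.
(5) the permitted window runs from July 7, 2029 + 18 = July 25, 2029 to July 7, 2029 + 39 = August 15, 2029; done July 23, 2029 — 2 days before the window opened.
The procedure was therefore not followed at step 5.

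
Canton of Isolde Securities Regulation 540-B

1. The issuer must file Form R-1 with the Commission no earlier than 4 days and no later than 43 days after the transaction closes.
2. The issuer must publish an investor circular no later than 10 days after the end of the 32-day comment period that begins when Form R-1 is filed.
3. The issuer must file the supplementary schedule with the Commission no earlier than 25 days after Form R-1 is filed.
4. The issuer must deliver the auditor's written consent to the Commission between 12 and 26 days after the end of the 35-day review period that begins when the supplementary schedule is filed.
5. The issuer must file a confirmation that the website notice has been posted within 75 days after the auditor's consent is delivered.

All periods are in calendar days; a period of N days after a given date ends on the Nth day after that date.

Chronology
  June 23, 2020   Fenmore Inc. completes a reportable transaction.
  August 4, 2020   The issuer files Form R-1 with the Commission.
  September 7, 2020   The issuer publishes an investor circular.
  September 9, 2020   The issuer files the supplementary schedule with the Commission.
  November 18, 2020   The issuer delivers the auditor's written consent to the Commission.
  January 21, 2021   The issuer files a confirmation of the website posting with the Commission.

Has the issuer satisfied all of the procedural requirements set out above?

No

Step 1 — 4 and 43 days from June 23, 2020 (when the transaction closes) are June 27, 2020 and August 5, 2020 respectively; done August 4, 2020, which is between those dates.
Step 2 — counting 10 days from September 5, 2020 (end of the 32-day comment period, which began when Form R-1 is filed on August 4, 2020) gives a deadline of September 15, 2020; September 7, 2020 is within that limit.
Step 3 — must wait 25 days from August 4, 2020 (when Form R-1 is filed), so not before August 29, 2020; done September 9, 2020 — permitted.
Step 4 — 12 and 26 days from October 14, 2020 (end of the 35-day review period, which began when the supplementary schedule is filed on September 9, 2020) are October 26, 2020 and November 9, 2020 respectively; November 18, 2020 is 9 days past the end of the window.
Later steps need not be reached.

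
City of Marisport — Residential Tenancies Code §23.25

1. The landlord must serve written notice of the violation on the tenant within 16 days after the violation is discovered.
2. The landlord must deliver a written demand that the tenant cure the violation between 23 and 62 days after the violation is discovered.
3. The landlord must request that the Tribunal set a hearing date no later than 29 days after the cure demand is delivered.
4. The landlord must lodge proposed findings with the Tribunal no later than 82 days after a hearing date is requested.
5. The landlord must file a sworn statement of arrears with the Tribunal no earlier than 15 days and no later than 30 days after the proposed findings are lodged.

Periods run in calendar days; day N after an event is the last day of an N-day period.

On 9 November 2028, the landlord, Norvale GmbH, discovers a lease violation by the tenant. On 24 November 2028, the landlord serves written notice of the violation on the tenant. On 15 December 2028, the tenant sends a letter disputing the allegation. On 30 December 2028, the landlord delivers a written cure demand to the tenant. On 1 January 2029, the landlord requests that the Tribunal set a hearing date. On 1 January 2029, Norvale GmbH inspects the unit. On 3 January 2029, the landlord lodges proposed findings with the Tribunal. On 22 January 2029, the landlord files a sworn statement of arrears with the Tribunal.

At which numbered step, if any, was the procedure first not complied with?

None — every step was satisfied

Step 1: 16 days after 9 November 2028 (when the violation is discovered) is 25 November 2028; completed 24 November 2028, before the deadline.
Step 2: the window is 23–62 days after 9 November 2028 (when the violation is discovered), so 2 December 2028 through 10 January 2029; 30 December 2028 falls inside that range.
Step 3: 29 days after 30 December 2028 (when the cure demand is delivered) is 28 January 2029; completed 1 January 2029, before the deadline.
Step 4: 82 days after 1 January 2029 (when a hearing date is requested) is 24 March 2029; 3 January 2029 is within that limit.
Step 5: the window is 15–30 days after 3 January 2029 (when the proposed findings are lodged), so 18 January 2029 through 2 February 2029; 22 January 2029 falls inside that range.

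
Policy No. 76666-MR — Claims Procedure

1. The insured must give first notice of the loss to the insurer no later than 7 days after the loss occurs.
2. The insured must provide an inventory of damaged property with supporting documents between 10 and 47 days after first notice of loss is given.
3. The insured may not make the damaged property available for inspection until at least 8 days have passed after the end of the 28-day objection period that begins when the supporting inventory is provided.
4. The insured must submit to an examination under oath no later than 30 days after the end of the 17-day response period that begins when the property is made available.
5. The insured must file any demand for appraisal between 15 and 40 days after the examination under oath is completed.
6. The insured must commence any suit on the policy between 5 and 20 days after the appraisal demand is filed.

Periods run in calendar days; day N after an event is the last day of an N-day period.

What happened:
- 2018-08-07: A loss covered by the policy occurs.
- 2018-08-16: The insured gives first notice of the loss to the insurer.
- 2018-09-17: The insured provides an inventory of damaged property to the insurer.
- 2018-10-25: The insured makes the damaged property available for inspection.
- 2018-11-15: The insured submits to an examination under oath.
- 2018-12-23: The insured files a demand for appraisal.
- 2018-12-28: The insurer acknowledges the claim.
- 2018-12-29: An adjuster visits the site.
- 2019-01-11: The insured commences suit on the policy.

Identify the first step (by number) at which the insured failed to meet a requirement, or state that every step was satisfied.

Step 1: 7 days after 2018-08-07 (when the loss occurs) is 2018-08-14; 2018-08-16 misses that deadline by 2 days.
No need to go further; step 1 was not satisfied.

Step 1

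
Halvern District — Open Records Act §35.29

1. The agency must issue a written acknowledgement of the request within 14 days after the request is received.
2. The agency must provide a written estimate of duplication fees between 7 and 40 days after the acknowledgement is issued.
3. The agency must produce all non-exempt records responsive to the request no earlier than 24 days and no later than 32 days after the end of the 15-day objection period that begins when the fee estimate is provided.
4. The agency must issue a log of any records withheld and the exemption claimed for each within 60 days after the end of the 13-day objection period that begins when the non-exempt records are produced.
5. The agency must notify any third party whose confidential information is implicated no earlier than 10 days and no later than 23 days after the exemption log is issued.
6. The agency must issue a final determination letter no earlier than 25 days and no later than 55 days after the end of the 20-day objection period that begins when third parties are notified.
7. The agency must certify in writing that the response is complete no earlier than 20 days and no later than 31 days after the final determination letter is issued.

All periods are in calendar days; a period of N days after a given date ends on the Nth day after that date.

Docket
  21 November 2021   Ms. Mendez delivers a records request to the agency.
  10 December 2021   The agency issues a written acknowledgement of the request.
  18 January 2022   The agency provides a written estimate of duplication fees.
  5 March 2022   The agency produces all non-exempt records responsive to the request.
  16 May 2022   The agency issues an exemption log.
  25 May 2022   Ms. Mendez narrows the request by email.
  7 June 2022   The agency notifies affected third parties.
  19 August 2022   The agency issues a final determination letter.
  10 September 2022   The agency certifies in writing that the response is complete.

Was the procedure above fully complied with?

(1) due by 21 November 2021 + 14 days = 5 December 2021; done 10 December 2021 — 5 days late.

No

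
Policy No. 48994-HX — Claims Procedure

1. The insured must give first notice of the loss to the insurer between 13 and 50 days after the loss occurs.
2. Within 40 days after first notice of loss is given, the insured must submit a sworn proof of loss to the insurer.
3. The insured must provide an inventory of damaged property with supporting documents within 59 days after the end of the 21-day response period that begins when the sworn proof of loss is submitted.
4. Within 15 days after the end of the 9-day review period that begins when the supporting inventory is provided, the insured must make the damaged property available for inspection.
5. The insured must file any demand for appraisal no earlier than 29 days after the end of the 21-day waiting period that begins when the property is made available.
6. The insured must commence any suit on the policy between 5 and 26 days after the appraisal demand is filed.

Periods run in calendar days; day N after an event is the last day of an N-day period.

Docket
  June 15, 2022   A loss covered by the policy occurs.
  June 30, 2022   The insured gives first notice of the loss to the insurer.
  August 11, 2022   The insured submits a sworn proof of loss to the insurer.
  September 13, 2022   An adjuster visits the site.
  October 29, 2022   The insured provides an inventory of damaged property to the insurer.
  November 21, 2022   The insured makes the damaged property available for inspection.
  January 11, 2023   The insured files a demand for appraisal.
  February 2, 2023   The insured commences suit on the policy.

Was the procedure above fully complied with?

Step 1 — 13 and 50 days from June 15, 2022 (when the loss occurs) are June 28, 2022 and August 4, 2022 respectively; June 30, 2022 falls inside that range.
Step 2 — counting 40 days from June 30, 2022 (when first notice of loss is given) gives a deadline of August 9, 2022; August 11, 2022 misses that deadline by 2 days.

No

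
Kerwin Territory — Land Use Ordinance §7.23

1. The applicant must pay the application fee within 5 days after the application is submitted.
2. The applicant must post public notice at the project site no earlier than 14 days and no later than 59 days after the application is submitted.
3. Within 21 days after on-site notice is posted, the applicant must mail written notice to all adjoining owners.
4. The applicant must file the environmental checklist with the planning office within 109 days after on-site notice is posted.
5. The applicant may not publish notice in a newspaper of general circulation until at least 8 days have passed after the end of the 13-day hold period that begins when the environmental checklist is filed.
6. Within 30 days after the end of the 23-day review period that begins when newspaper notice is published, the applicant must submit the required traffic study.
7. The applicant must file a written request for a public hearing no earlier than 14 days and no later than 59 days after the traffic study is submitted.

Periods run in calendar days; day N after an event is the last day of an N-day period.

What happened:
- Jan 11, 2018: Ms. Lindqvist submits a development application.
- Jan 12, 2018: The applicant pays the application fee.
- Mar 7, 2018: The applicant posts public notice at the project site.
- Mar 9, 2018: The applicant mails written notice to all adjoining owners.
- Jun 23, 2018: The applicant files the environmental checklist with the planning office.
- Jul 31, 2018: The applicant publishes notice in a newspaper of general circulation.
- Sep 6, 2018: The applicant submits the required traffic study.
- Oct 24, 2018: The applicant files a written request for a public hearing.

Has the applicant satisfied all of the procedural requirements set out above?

Yes

(1) due by Jan 11, 2018 + 5 days = Jan 16, 2018; completed Jan 12, 2018, before the deadline.
(2) the permitted window runs from Jan 11, 2018 + 14 = Jan 25, 2018 to Jan 11, 2018 + 59 = Mar 11, 2018; done Mar 7, 2018, which is between those dates.
(3) due by Mar 7, 2018 + 21 days = Mar 28, 2018; done Mar 9, 2018 — timely.
(4) due by Mar 7, 2018 + 109 days = Jun 24, 2018; Jun 23, 2018 is within that limit.
(5) permitted from Jul 6, 2018 + 8 days = Jul 14, 2018 onward; done Jul 31, 2018 — permitted.
(6) due by Aug 23, 2018 + 30 days = Sep 22, 2018; done Sep 6, 2018 — timely.
(7) the permitted window runs from Sep 6, 2018 + 14 = Sep 20, 2018 to Sep 6, 2018 + 59 = Nov 4, 2018; done Oct 24, 2018, which is between those dates.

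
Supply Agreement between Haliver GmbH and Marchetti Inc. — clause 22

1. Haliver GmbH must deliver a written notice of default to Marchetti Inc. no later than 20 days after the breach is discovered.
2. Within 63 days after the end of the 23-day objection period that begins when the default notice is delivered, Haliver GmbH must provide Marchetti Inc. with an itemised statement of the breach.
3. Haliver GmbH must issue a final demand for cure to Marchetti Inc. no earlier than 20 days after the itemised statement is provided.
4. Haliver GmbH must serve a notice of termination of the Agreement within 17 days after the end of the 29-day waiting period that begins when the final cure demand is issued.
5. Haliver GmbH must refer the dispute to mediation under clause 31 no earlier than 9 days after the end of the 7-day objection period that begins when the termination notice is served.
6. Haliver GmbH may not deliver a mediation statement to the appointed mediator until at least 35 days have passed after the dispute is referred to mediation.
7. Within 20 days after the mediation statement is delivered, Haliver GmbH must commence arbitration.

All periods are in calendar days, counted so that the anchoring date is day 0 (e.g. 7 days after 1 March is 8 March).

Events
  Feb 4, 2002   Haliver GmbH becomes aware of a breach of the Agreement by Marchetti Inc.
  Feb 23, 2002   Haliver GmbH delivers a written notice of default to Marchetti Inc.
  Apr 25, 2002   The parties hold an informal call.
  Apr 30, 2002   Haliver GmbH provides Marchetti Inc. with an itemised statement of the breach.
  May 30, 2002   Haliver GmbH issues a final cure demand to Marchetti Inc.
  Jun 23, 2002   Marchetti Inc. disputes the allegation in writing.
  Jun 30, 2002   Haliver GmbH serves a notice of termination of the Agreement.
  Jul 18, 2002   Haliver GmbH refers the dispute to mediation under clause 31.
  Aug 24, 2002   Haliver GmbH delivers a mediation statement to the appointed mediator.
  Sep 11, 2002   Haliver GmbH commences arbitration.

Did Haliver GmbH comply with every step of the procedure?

Yes

(1) due by Feb 4, 2002 + 20 days = Feb 24, 2002; Feb 23, 2002 is within that limit.
(2) due by Mar 18, 2002 + 63 days = May 20, 2002; completed Apr 30, 2002, before the deadline.
(3) permitted from Apr 30, 2002 + 20 days = May 20, 2002 onward; done May 30, 2002 — permitted.
(4) due by Jun 28, 2002 + 17 days = Jul 15, 2002; Jun 30, 2002 is within that limit.
(5) permitted from Jul 7, 2002 + 9 days = Jul 16, 2002 onward; done Jul 18, 2002, after the minimum wait.
(6) permitted from Jul 18, 2002 + 35 days = Aug 22, 2002 onward; done Aug 24, 2002 — permitted.
(7) due by Aug 24, 2002 + 20 days = Sep 13, 2002; Sep 11, 2002 is within that limit.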